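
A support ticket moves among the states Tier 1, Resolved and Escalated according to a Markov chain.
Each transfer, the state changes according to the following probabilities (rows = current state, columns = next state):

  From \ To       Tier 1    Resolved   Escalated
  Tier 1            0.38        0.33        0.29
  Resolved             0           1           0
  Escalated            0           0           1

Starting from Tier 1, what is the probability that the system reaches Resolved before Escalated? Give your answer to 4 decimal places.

Let h(s) be the probability of absorption at Resolved starting from transient state s. Then h(Resolved) = 1 and h(Escalated) = 0. By first-step analysis:
h(Tier 1) = 0.38·h(Tier 1) + 0.33·1 + 0.29·0
Solving: h(Tier 1) = 0.5323.
Starting from Tier 1, the probability is 0.5323.

0.5323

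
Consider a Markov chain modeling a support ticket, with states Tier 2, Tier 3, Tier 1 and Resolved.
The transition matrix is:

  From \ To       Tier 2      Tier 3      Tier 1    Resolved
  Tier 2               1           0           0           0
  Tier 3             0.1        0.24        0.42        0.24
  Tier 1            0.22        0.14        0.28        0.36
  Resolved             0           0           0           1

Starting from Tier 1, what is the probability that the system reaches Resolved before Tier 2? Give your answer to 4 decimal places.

Let h(s) be the probability of absorption at Resolved starting from transient state s. Then h(Resolved) = 1 and h(Tier 2) = 0. By first-step analysis:
h(Tier 3) = 0.1·0 + 0.24·h(Tier 3) + 0.42·h(Tier 1) + 0.24·1
h(Tier 1) = 0.22·0 + 0.14·h(Tier 3) + 0.28·h(Tier 1) + 0.36·1
Solving: h(Tier 3) = 0.6634, h(Tier 1) = 0.6290.
Starting from Tier 1, the probability is 0.6290.

0.6290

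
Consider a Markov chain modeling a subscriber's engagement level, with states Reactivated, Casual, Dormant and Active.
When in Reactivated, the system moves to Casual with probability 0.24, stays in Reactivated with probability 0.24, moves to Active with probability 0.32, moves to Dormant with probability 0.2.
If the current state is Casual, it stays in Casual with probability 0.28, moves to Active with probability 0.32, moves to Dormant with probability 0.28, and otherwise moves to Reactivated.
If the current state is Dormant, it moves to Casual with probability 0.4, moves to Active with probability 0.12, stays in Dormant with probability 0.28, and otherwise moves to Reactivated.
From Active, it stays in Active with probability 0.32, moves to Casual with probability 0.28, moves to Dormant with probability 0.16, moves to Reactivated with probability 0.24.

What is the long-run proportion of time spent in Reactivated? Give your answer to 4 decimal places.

0.1947

Let the stationary distribution be π with π = πP and π_1 + π_2 + π_3 + π_4 = 1.
π_1 = 0.24·π_1 + 0.12·π_2 + 0.2·π_3 + 0.24·π_4
π_2 = 0.24·π_1 + 0.28·π_2 + 0.4·π_3 + 0.28·π_4
π_3 = 0.2·π_1 + 0.28·π_2 + 0.28·π_3 + 0.16·π_4
Solving with the normalization constraint gives π = (0.1947, 0.3000, 0.2316, 0.2737).
So the stationary probability of Reactivated is 0.1947.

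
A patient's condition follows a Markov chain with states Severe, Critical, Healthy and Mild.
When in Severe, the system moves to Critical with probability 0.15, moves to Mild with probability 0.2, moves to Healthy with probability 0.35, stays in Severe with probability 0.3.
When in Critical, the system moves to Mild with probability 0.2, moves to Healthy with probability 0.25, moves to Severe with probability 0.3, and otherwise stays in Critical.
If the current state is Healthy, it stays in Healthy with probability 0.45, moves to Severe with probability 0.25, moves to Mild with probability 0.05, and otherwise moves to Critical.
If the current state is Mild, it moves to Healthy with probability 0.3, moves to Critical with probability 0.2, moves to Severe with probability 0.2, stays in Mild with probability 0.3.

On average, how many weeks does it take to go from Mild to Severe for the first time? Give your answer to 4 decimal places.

4.1699

Let t(s) be the expected number of weeks to first reach Severe from state s, with t(Severe) = 0. Conditioning on the first week:
t(Critical) = 1 + 0.25·t(Critical) + 0.25·t(Healthy) + 0.2·t(Mild)
t(Healthy) = 1 + 0.25·t(Critical) + 0.45·t(Healthy) + 0.05·t(Mild)
t(Mild) = 1 + 0.2·t(Critical) + 0.3·t(Healthy) + 0.3·t(Mild)
Solving: t(Critical) = 3.7452, t(Healthy) = 3.8996, t(Mild) = 4.1699.
Expected weeks from Mild to Severe: 4.1699.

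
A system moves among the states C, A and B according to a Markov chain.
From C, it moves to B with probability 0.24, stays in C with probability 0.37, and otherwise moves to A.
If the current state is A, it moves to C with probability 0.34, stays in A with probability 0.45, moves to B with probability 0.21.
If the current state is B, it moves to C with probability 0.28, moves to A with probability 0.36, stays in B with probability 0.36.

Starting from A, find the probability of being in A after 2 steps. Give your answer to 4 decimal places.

0.4107

Sum over the intermediate state after 1 step:
P = P(A→C)·P(C→A) + P(A→A)·P(A→A) + P(A→B)·P(B→A)
  = 0.34×0.39 + 0.45×0.45 + 0.21×0.36
  = 0.1326 + 0.2025 + 0.0756 = 0.4107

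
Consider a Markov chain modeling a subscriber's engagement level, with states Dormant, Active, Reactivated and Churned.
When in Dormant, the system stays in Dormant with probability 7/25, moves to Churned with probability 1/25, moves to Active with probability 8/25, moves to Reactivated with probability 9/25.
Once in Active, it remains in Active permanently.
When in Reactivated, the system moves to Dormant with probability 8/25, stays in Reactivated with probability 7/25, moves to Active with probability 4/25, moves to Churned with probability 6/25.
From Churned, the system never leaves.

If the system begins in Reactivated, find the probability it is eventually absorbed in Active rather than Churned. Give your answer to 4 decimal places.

0.5397

Let h(s) be the probability of absorption at Active starting from transient state s. Then h(Active) = 1 and h(Churned) = 0. By first-step analysis:
h(Dormant) = 0.28·h(Dormant) + 0.32·1 + 0.36·h(Reactivated) + 0.04·0
h(Reactivated) = 0.32·h(Dormant) + 0.16·1 + 0.28·h(Reactivated) + 0.24·0
Solving: h(Dormant) = 0.7143, h(Reactivated) = 0.5397.
Starting from Reactivated, the probability is 0.5397.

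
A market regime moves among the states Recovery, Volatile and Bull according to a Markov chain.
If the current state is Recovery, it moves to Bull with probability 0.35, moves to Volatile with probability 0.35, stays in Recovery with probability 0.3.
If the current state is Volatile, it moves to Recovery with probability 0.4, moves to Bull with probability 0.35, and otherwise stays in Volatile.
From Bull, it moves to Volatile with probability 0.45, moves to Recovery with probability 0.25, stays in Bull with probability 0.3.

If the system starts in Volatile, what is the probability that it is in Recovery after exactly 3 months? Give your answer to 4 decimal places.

0.3194

Propagate the distribution vector 3 months from Volatile.
After 0 months: (0.0000, 1.0000, 0.0000)
After 1 month: (0.4000, 0.2500, 0.3500)
After 2 months: (0.3075, 0.3600, 0.3325)
After 3 months: (0.3194, 0.3473, 0.3334)
P(in Recovery after 3 months) = 0.3194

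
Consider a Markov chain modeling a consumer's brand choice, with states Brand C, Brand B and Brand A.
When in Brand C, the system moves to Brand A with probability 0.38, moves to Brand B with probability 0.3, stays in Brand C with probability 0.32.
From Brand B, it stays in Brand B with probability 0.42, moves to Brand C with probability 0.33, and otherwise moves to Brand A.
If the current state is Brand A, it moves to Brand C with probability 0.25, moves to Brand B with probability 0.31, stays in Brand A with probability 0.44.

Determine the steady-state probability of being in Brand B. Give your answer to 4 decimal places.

0.3450

Let the stationary distribution be π with π = πP and π_1 + π_2 + π_3 = 1.
π_1 = 0.32·π_1 + 0.33·π_2 + 0.25·π_3
π_2 = 0.3·π_1 + 0.42·π_2 + 0.31·π_3
Solving with the normalization constraint gives π = (0.2985, 0.3450, 0.3565).
So the stationary probability of Brand B is 0.3450.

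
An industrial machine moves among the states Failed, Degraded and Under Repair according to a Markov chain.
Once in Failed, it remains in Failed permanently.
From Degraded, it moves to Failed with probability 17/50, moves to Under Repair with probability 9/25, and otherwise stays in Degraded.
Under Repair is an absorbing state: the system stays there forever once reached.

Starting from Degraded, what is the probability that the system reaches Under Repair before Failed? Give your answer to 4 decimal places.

0.5143

Let h(s) be the probability of absorption at Under Repair starting from transient state s. Then h(Under Repair) = 1 and h(Failed) = 0. By first-step analysis:
h(Degraded) = 0.34·0 + 0.3·h(Degraded) + 0.36·1
Solving: h(Degraded) = 0.5143.
Starting from Degraded, the probability is 0.5143.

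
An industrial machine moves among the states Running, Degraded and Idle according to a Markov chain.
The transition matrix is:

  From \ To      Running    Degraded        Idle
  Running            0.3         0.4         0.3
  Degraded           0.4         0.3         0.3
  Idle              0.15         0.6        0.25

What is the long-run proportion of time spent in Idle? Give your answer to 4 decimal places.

0.2857

Let the stationary distribution be π with π = πP and π_1 + π_2 + π_3 = 1.
π_1 = 0.3·π_1 + 0.4·π_2 + 0.15·π_3
π_2 = 0.4·π_1 + 0.3·π_2 + 0.6·π_3
Solving with the normalization constraint gives π = (0.2987, 0.4156, 0.2857).
So the stationary probability of Idle is 0.2857.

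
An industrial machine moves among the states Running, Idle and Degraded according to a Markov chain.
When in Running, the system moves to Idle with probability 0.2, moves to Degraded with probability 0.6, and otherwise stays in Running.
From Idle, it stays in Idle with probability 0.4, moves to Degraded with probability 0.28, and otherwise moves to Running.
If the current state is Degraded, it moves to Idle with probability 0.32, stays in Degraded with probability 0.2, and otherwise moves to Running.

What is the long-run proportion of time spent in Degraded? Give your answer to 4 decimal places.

0.3591

Let the stationary distribution be π with π = πP and π_1 + π_2 + π_3 = 1.
π_1 = 0.2·π_1 + 0.32·π_2 + 0.48·π_3
π_2 = 0.2·π_1 + 0.4·π_2 + 0.32·π_3
Solving with the normalization constraint gives π = (0.3370, 0.3039, 0.3591).
So the stationary probability of Degraded is 0.3591.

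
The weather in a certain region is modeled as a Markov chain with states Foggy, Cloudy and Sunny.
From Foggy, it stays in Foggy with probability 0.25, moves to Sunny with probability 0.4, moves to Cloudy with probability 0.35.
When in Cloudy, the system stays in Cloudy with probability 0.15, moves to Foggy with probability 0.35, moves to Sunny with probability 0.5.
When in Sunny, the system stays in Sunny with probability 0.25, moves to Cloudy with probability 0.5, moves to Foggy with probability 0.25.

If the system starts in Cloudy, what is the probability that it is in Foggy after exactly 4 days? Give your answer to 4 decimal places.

0.2822

Propagate the distribution vector 4 days from Cloudy.
After 0 days: (0.0000, 1.0000, 0.0000)
After 1 day: (0.3500, 0.1500, 0.5000)
After 2 days: (0.2650, 0.3950, 0.3400)
After 3 days: (0.2895, 0.3220, 0.3885)
After 4 days: (0.2822, 0.3439, 0.3739)
P(in Foggy after 4 days) = 0.2822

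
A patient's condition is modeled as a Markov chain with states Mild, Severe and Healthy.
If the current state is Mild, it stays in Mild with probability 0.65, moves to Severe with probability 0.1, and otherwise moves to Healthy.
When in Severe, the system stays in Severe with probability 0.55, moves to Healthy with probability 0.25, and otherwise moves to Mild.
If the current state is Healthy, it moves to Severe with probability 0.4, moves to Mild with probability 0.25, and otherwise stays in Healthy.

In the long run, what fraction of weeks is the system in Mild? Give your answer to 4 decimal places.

Let the stationary distribution be π with π = πP and π_1 + π_2 + π_3 = 1.
π_1 = 0.65·π_1 + 0.2·π_2 + 0.25·π_3
π_2 = 0.1·π_1 + 0.55·π_2 + 0.4·π_3
Solving with the normalization constraint gives π = (0.3889, 0.3333, 0.2778).
So the stationary probability of Mild is 0.3889.

0.3889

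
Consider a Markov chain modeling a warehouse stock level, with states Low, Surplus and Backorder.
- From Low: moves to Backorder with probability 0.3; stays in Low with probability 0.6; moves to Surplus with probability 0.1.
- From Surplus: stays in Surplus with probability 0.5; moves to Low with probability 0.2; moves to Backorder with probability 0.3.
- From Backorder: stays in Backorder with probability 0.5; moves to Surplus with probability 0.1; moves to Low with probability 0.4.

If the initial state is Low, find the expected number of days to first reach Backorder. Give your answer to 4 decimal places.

Let t(s) be the expected number of days to first reach Backorder from state s, with t(Backorder) = 0. Conditioning on the first day:
t(Low) = 1 + 0.6·t(Low) + 0.1·t(Surplus)
t(Surplus) = 1 + 0.2·t(Low) + 0.5·t(Surplus)
Solving: t(Low) = 3.3333, t(Surplus) = 3.3333.
Expected days from Low to Backorder: 3.3333.

3.3333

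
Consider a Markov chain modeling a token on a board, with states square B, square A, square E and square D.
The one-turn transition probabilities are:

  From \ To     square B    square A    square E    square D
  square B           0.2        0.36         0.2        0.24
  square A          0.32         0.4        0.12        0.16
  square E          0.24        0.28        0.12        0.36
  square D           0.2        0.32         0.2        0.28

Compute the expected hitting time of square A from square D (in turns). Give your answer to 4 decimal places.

Let t(s) be the expected number of turns to first reach square A from state s, with t(square A) = 0. Conditioning on the first turn:
t(square B) = 1 + 0.2·t(square B) + 0.2·t(square E) + 0.24·t(square D)
t(square E) = 1 + 0.24·t(square B) + 0.12·t(square E) + 0.36·t(square D)
t(square D) = 1 + 0.2·t(square B) + 0.2·t(square E) + 0.28·t(square D)
Solving: t(square B) = 2.9917, t(square E) = 3.2271, t(square D) = 3.1163.
Expected turns from square D to square A: 3.1163.

3.1163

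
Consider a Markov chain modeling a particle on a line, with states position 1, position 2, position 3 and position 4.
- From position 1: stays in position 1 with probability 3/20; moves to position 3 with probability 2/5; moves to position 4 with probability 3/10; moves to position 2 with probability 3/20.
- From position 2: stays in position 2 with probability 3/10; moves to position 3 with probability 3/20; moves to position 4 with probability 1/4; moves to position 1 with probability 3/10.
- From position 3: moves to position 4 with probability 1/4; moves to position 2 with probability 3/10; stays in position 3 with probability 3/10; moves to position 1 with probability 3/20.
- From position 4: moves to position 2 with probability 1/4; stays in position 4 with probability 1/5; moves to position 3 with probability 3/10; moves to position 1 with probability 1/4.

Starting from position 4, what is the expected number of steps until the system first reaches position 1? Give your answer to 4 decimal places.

4.2019

Let t(s) be the expected number of steps to first reach position 1 from state s, with t(position 1) = 0. Conditioning on the first step:
t(position 2) = 1 + 0.3·t(position 2) + 0.15·t(position 3) + 0.25·t(position 4)
t(position 3) = 1 + 0.3·t(position 2) + 0.3·t(position 3) + 0.25·t(position 4)
t(position 4) = 1 + 0.25·t(position 2) + 0.3·t(position 3) + 0.2·t(position 4)
Solving: t(position 2) = 3.9166, t(position 3) = 4.6078, t(position 4) = 4.2019.
Expected steps from position 4 to position 1: 4.2019.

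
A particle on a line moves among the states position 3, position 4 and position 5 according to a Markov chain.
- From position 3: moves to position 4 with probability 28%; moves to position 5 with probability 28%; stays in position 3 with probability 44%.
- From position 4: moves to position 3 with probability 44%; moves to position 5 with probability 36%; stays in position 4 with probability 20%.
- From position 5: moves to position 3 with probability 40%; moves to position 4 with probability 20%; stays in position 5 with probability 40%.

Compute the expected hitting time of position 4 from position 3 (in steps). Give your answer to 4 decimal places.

Let t(s) be the expected number of steps to first reach position 4 from state s, with t(position 4) = 0. Conditioning on the first step:
t(position 3) = 1 + 0.44·t(position 3) + 0.28·t(position 5)
t(position 5) = 1 + 0.4·t(position 3) + 0.4·t(position 5)
Solving: t(position 3) = 3.9286, t(position 5) = 4.2857.
Expected steps from position 3 to position 4: 3.9286.

3.9286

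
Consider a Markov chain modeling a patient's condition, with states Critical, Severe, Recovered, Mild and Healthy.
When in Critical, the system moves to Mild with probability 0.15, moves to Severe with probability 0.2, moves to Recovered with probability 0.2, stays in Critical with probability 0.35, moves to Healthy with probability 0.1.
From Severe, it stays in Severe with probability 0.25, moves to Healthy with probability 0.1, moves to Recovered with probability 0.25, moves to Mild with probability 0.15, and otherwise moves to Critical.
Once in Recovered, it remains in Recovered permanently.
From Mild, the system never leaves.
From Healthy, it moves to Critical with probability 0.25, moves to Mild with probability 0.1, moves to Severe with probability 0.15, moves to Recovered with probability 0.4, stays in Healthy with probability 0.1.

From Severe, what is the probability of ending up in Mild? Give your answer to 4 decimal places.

0.3661

Let h(s) be the probability of absorption at Mild starting from transient state s. Then h(Mild) = 1 and h(Recovered) = 0. By first-step analysis:
h(Critical) = 0.35·h(Critical) + 0.2·h(Severe) + 0.2·0 + 0.15·1 + 0.1·h(Healthy)
h(Severe) = 0.25·h(Critical) + 0.25·h(Severe) + 0.25·0 + 0.15·1 + 0.1·h(Healthy)
h(Healthy) = 0.25·h(Critical) + 0.15·h(Severe) + 0.4·0 + 0.1·1 + 0.1·h(Healthy)
Solving: h(Critical) = 0.3864, h(Severe) = 0.3661, h(Healthy) = 0.2795.
Starting from Severe, the probability is 0.3661.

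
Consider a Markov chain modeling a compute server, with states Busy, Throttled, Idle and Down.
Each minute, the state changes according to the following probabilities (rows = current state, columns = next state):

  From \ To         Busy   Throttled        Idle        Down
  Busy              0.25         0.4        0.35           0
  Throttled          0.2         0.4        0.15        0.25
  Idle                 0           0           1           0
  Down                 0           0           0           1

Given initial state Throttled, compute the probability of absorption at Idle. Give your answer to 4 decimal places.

0.4932

Let h(s) be the probability of absorption at Idle starting from transient state s. Then h(Idle) = 1 and h(Down) = 0. By first-step analysis:
h(Busy) = 0.25·h(Busy) + 0.4·h(Throttled) + 0.35·1
h(Throttled) = 0.2·h(Busy) + 0.4·h(Throttled) + 0.15·1 + 0.25·0
Solving: h(Busy) = 0.7297, h(Throttled) = 0.4932.
Starting from Throttled, the probability is 0.4932.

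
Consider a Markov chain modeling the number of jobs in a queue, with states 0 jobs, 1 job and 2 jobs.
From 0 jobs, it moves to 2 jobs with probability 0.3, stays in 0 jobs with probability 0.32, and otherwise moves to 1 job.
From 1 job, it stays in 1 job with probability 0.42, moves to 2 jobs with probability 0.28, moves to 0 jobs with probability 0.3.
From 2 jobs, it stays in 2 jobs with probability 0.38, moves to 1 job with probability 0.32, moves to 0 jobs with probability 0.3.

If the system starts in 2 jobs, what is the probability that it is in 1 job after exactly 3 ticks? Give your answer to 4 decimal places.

0.3754

Propagate the distribution vector 3 ticks from 2 jobs.
After 0 ticks: (0.0000, 0.0000, 1.0000)
After 1 tick: (0.3000, 0.3200, 0.3800)
After 2 ticks: (0.3060, 0.3700, 0.3240)
After 3 ticks: (0.3061, 0.3754, 0.3185)
P(in 1 job after 3 ticks) = 0.3754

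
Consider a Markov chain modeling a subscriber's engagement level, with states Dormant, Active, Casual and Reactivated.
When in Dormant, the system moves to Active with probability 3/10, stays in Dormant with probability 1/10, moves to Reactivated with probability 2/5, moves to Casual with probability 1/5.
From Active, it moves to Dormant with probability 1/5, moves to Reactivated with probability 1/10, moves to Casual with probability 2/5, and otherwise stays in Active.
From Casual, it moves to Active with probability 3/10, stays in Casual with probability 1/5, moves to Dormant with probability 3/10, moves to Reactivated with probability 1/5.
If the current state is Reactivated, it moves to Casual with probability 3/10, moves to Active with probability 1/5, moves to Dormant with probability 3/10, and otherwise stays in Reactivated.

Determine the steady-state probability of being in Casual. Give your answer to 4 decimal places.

Let the stationary distribution be π with π = πP and π_1 + π_2 + π_3 + π_4 = 1.
π_1 = 0.1·π_1 + 0.2·π_2 + 0.3·π_3 + 0.3·π_4
π_2 = 0.3·π_1 + 0.3·π_2 + 0.3·π_3 + 0.2·π_4
π_3 = 0.2·π_1 + 0.4·π_2 + 0.2·π_3 + 0.3·π_4
Solving with the normalization constraint gives π = (0.2268, 0.2782, 0.2774, 0.2175).
So the stationary probability of Casual is 0.2774.

0.2774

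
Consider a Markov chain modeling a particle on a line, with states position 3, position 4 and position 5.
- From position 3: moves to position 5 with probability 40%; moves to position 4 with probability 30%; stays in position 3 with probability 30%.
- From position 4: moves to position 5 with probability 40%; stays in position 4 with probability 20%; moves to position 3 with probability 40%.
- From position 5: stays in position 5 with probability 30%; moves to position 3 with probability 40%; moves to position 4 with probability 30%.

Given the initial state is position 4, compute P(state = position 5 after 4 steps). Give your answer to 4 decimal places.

0.3636

Propagate the distribution vector 4 steps from position 4.
After 0 steps: (0.0000, 1.0000, 0.0000)
After 1 step: (0.4000, 0.2000, 0.4000)
After 2 steps: (0.3600, 0.2800, 0.3600)
After 3 steps: (0.3640, 0.2720, 0.3640)
After 4 steps: (0.3636, 0.2728, 0.3636)
P(in position 5 after 4 steps) = 0.3636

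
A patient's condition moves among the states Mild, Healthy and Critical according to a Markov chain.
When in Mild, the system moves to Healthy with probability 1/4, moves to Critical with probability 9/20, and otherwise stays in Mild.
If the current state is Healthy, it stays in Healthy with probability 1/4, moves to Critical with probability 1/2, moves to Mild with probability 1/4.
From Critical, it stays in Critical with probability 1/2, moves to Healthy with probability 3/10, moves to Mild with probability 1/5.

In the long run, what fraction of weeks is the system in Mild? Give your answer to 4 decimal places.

0.2375

Let the stationary distribution be π with π = πP and π_1 + π_2 + π_3 = 1.
π_1 = 0.3·π_1 + 0.25·π_2 + 0.2·π_3
π_2 = 0.25·π_1 + 0.25·π_2 + 0.3·π_3
Solving with the normalization constraint gives π = (0.2375, 0.2744, 0.4881).
So the stationary probability of Mild is 0.2375.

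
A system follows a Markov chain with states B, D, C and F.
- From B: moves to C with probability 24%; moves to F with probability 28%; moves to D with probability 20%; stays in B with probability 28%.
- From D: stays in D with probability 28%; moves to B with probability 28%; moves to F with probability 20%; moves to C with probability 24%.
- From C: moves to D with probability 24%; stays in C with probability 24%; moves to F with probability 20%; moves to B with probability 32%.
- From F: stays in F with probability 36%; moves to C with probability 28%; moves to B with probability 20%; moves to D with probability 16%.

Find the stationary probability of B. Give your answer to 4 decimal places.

0.2689

Let the stationary distribution be π with π = πP and π_1 + π_2 + π_3 + π_4 = 1.
π_1 = 0.28·π_1 + 0.28·π_2 + 0.32·π_3 + 0.2·π_4
π_2 = 0.2·π_1 + 0.28·π_2 + 0.24·π_3 + 0.16·π_4
π_3 = 0.24·π_1 + 0.24·π_2 + 0.24·π_3 + 0.28·π_4
Solving with the normalization constraint gives π = (0.2689, 0.2168, 0.2505, 0.2637).
So the stationary probability of B is 0.2689.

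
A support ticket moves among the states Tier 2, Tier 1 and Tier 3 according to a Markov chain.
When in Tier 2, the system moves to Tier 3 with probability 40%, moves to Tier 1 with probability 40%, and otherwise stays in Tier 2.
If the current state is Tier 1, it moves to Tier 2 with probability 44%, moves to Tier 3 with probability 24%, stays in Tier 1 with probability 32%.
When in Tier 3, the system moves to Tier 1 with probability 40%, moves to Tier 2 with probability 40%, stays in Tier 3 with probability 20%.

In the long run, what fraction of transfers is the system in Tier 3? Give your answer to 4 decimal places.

0.2840

Let the stationary distribution be π with π = πP and π_1 + π_2 + π_3 = 1.
π_1 = 0.2·π_1 + 0.44·π_2 + 0.4·π_3
π_2 = 0.4·π_1 + 0.32·π_2 + 0.4·π_3
Solving with the normalization constraint gives π = (0.3457, 0.3704, 0.2840).
So the stationary probability of Tier 3 is 0.2840.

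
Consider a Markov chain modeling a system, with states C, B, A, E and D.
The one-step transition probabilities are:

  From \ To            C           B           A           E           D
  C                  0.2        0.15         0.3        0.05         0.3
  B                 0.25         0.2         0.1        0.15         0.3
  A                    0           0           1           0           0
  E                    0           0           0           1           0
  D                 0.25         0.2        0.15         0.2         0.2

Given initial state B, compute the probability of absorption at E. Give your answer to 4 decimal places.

Let h(s) be the probability of absorption at E starting from transient state s. Then h(E) = 1 and h(A) = 0. By first-step analysis:
h(C) = 0.2·h(C) + 0.15·h(B) + 0.3·0 + 0.05·1 + 0.3·h(D)
h(B) = 0.25·h(C) + 0.2·h(B) + 0.1·0 + 0.15·1 + 0.3·h(D)
h(D) = 0.25·h(C) + 0.2·h(B) + 0.15·0 + 0.2·1 + 0.2·h(D)
Solving: h(C) = 0.3249, h(B) = 0.4644, h(D) = 0.4676.
Starting from B, the probability is 0.4644.

0.4644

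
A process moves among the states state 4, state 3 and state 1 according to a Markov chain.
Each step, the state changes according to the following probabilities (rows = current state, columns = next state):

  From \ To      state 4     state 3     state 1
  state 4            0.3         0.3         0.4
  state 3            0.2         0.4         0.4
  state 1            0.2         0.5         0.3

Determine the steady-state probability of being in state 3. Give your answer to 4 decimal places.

0.4141

Let the stationary distribution be π with π = πP and π_1 + π_2 + π_3 = 1.
π_1 = 0.3·π_1 + 0.2·π_2 + 0.2·π_3
π_2 = 0.3·π_1 + 0.4·π_2 + 0.5·π_3
Solving with the normalization constraint gives π = (0.2222, 0.4141, 0.3636).
So the stationary probability of state 3 is 0.4141.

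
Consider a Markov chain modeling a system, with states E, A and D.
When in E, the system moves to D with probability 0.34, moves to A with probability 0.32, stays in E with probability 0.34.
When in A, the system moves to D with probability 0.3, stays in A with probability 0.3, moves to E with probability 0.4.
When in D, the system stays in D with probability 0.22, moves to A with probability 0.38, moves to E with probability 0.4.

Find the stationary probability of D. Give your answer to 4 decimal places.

0.2918

Let the stationary distribution be π with π = πP and π_1 + π_2 + π_3 = 1.
π_1 = 0.34·π_1 + 0.4·π_2 + 0.4·π_3
π_2 = 0.32·π_1 + 0.3·π_2 + 0.38·π_3
Solving with the normalization constraint gives π = (0.3774, 0.3309, 0.2918).
So the stationary probability of D is 0.2918.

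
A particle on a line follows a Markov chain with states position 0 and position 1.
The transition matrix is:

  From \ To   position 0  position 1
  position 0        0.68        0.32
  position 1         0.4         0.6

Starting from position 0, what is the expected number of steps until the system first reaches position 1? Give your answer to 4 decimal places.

Let t(s) be the expected number of steps to first reach position 1 from state s, with t(position 1) = 0. Conditioning on the first step:
t(position 0) = 1 + 0.68·t(position 0)
Solving: t(position 0) = 3.1250.
Expected steps from position 0 to position 1: 3.1250.

3.1250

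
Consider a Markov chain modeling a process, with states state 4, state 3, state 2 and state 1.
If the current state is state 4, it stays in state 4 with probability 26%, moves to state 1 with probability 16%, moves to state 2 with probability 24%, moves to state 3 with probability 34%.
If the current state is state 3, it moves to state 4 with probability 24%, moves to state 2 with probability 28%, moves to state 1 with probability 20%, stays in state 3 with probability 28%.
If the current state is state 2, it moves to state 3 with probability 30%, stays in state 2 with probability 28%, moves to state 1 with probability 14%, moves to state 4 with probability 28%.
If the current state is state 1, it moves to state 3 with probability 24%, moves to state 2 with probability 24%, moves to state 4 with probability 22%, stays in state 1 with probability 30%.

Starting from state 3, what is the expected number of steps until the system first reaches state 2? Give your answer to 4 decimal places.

3.8180

Let t(s) be the expected number of steps to first reach state 2 from state s, with t(state 2) = 0. Conditioning on the first step:
t(state 4) = 1 + 0.26·t(state 4) + 0.34·t(state 3) + 0.16·t(state 1)
t(state 3) = 1 + 0.24·t(state 4) + 0.28·t(state 3) + 0.2·t(state 1)
t(state 1) = 1 + 0.22·t(state 4) + 0.24·t(state 3) + 0.3·t(state 1)
Solving: t(state 4) = 3.9671, t(state 3) = 3.8180, t(state 1) = 3.9844.
Expected steps from state 3 to state 2: 3.8180.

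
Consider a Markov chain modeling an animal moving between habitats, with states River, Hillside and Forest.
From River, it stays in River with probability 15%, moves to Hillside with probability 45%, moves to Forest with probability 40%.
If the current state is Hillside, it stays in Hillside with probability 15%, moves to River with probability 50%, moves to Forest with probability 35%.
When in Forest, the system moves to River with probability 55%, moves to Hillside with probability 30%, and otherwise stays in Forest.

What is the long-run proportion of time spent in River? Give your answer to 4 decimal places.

0.3818

Let the stationary distribution be π with π = πP and π_1 + π_2 + π_3 = 1.
π_1 = 0.15·π_1 + 0.5·π_2 + 0.55·π_3
π_2 = 0.45·π_1 + 0.15·π_2 + 0.3·π_3
Solving with the normalization constraint gives π = (0.3818, 0.3107, 0.3076).
So the stationary probability of River is 0.3818.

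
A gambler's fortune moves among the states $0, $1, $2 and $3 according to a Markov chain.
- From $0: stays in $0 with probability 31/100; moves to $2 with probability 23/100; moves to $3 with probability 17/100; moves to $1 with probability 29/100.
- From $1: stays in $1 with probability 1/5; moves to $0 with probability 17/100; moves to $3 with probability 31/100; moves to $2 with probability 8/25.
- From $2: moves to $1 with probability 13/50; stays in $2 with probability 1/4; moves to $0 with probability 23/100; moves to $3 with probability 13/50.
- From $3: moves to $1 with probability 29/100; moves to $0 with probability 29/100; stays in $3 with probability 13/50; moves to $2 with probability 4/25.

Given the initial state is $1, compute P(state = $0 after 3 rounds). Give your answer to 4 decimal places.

Propagate the distribution vector 3 rounds from $1.
After 0 rounds: (0.0000, 1.0000, 0.0000, 0.0000)
After 1 round: (0.1700, 0.2000, 0.3200, 0.3100)
After 2 rounds: (0.2502, 0.2624, 0.2327, 0.2547)
After 3 rounds: (0.2496, 0.2594, 0.2404, 0.2506)
P(in $0 after 3 rounds) = 0.2496

0.2496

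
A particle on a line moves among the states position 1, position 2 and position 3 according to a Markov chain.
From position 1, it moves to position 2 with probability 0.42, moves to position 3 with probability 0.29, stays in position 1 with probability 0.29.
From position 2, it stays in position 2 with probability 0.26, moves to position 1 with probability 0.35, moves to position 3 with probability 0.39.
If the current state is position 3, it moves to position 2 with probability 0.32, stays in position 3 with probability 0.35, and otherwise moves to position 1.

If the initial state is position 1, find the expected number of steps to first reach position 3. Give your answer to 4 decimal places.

Let t(s) be the expected number of steps to first reach position 3 from state s, with t(position 3) = 0. Conditioning on the first step:
t(position 1) = 1 + 0.29·t(position 1) + 0.42·t(position 2)
t(position 2) = 1 + 0.35·t(position 1) + 0.26·t(position 2)
Solving: t(position 1) = 3.0655, t(position 2) = 2.8013.
Expected steps from position 1 to position 3: 3.0655.

3.0655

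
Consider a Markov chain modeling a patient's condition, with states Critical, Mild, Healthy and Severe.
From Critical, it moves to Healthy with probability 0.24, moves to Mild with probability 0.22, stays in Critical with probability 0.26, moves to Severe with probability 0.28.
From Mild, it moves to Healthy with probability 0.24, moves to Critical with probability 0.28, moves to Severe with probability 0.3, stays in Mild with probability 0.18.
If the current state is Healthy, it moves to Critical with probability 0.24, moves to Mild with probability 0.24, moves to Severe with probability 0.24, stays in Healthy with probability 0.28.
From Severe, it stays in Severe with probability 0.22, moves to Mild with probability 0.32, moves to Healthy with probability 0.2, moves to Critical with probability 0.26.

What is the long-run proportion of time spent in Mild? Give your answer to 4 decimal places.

0.2411

Let the stationary distribution be π with π = πP and π_1 + π_2 + π_3 + π_4 = 1.
π_1 = 0.26·π_1 + 0.28·π_2 + 0.24·π_3 + 0.26·π_4
π_2 = 0.22·π_1 + 0.18·π_2 + 0.24·π_3 + 0.32·π_4
π_3 = 0.24·π_1 + 0.24·π_2 + 0.28·π_3 + 0.2·π_4
Solving with the normalization constraint gives π = (0.2600, 0.2411, 0.2392, 0.2597).
So the stationary probability of Mild is 0.2411.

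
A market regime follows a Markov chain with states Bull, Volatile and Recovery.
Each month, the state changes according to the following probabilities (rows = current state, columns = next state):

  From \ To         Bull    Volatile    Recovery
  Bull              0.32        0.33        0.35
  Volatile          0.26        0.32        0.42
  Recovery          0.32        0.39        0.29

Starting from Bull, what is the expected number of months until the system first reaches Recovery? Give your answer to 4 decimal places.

Let t(s) be the expected number of months to first reach Recovery from state s, with t(Recovery) = 0. Conditioning on the first month:
t(Bull) = 1 + 0.32·t(Bull) + 0.33·t(Volatile)
t(Volatile) = 1 + 0.26·t(Bull) + 0.32·t(Volatile)
Solving: t(Bull) = 2.6819, t(Volatile) = 2.4960.
Expected months from Bull to Recovery: 2.6819.

2.6819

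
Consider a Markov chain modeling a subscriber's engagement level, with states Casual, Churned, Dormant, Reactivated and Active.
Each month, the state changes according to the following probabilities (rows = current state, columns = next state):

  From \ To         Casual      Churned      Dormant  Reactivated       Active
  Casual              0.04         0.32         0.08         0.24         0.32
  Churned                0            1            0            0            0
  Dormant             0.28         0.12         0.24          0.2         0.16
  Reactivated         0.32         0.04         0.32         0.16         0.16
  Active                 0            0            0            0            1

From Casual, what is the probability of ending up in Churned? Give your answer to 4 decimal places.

Let h(s) be the probability of absorption at Churned starting from transient state s. Then h(Churned) = 1 and h(Active) = 0. By first-step analysis:
h(Casual) = 0.04·h(Casual) + 0.32·1 + 0.08·h(Dormant) + 0.24·h(Reactivated) + 0.32·0
h(Dormant) = 0.28·h(Casual) + 0.12·1 + 0.24·h(Dormant) + 0.2·h(Reactivated) + 0.16·0
h(Reactivated) = 0.32·h(Casual) + 0.04·1 + 0.32·h(Dormant) + 0.16·h(Reactivated) + 0.16·0
Solving: h(Casual) = 0.4670, h(Dormant) = 0.4327, h(Reactivated) = 0.3903.
Starting from Casual, the probability is 0.4670.

0.4670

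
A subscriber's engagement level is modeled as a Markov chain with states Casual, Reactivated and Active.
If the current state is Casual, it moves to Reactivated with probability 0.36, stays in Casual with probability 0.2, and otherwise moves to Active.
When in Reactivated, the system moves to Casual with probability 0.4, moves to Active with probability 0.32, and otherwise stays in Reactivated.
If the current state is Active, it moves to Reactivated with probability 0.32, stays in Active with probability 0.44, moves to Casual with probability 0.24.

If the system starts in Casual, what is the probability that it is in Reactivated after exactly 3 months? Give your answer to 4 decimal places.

0.3190

Propagate the distribution vector 3 months from Casual.
After 0 months: (1.0000, 0.0000, 0.0000)
After 1 month: (0.2000, 0.3600, 0.4400)
After 2 months: (0.2896, 0.3136, 0.3968)
After 3 months: (0.2786, 0.3190, 0.4024)
P(in Reactivated after 3 months) = 0.3190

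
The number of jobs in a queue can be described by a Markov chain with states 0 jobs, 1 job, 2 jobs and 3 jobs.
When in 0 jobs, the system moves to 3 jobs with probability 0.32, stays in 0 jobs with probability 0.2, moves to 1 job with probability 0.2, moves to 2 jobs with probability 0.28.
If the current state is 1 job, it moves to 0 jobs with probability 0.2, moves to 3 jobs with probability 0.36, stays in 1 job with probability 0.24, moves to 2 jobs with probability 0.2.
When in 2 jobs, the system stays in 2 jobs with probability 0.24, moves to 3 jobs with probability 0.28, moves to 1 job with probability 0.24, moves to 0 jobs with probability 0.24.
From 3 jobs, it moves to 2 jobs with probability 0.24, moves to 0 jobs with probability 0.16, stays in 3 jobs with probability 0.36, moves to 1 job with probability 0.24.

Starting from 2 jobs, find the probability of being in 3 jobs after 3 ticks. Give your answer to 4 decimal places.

Propagate the distribution vector 3 ticks from 2 jobs.
After 0 ticks: (0.0000, 0.0000, 1.0000, 0.0000)
After 1 tick: (0.2400, 0.2400, 0.2400, 0.2800)
After 2 ticks: (0.1984, 0.2304, 0.2400, 0.3312)
After 3 ticks: (0.1964, 0.2321, 0.2387, 0.3329)
P(in 3 jobs after 3 ticks) = 0.3329

0.3329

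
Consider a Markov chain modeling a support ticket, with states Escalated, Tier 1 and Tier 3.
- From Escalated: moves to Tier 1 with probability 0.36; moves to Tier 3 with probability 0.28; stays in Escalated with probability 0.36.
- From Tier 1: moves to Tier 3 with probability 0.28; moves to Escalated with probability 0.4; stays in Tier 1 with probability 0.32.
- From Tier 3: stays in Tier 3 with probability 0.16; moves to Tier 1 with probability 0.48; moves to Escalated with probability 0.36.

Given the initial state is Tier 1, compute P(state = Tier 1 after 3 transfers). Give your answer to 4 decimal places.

0.3743

Propagate the distribution vector 3 transfers from Tier 1.
After 0 transfers: (0.0000, 1.0000, 0.0000)
After 1 transfer: (0.4000, 0.3200, 0.2800)
After 2 transfers: (0.3728, 0.3808, 0.2464)
After 3 transfers: (0.3752, 0.3743, 0.2504)
P(in Tier 1 after 3 transfers) = 0.3743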